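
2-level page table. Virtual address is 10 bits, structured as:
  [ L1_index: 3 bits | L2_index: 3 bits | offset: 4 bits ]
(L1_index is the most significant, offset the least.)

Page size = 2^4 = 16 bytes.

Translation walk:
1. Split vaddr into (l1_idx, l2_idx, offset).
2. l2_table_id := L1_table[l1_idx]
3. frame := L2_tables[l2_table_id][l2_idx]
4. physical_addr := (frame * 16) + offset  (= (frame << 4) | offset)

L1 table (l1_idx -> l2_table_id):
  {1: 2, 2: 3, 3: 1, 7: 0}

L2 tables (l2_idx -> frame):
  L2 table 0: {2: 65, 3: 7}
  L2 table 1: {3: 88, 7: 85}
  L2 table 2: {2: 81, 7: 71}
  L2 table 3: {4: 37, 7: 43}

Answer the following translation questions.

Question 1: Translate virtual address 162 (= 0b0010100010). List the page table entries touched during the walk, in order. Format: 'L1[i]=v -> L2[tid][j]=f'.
Answer: L1[1]=2 -> L2[2][2]=81

Derivation:
vaddr = 162 = 0b0010100010
Split: l1_idx=1, l2_idx=2, offset=2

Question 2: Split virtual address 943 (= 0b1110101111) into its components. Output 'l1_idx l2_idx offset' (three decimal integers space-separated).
vaddr = 943 = 0b1110101111
  top 3 bits -> l1_idx = 7
  next 3 bits -> l2_idx = 2
  bottom 4 bits -> offset = 15

Answer: 7 2 15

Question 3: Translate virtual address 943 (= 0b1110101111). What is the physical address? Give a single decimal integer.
vaddr = 943 = 0b1110101111
Split: l1_idx=7, l2_idx=2, offset=15
L1[7] = 0
L2[0][2] = 65
paddr = 65 * 16 + 15 = 1055

Answer: 1055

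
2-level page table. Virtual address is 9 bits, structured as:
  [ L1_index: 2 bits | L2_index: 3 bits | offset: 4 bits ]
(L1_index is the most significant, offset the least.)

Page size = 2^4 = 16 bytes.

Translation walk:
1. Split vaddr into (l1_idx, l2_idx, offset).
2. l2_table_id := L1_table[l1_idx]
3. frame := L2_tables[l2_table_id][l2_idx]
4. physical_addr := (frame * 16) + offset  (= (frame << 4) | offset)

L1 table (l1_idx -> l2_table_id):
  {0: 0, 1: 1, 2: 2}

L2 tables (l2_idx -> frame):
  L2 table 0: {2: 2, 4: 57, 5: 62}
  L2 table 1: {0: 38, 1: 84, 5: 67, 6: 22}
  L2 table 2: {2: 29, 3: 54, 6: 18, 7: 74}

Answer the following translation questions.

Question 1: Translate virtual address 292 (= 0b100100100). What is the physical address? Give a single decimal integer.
Answer: 468

Derivation:
vaddr = 292 = 0b100100100
Split: l1_idx=2, l2_idx=2, offset=4
L1[2] = 2
L2[2][2] = 29
paddr = 29 * 16 + 4 = 468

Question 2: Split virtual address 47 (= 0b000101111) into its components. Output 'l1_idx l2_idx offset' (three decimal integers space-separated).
Answer: 0 2 15

Derivation:
vaddr = 47 = 0b000101111
  top 2 bits -> l1_idx = 0
  next 3 bits -> l2_idx = 2
  bottom 4 bits -> offset = 15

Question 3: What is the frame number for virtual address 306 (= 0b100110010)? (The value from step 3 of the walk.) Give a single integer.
vaddr = 306: l1_idx=2, l2_idx=3
L1[2] = 2; L2[2][3] = 54

Answer: 54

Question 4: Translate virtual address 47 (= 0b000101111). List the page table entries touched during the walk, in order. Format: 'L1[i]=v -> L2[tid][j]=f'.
Answer: L1[0]=0 -> L2[0][2]=2

Derivation:
vaddr = 47 = 0b000101111
Split: l1_idx=0, l2_idx=2, offset=15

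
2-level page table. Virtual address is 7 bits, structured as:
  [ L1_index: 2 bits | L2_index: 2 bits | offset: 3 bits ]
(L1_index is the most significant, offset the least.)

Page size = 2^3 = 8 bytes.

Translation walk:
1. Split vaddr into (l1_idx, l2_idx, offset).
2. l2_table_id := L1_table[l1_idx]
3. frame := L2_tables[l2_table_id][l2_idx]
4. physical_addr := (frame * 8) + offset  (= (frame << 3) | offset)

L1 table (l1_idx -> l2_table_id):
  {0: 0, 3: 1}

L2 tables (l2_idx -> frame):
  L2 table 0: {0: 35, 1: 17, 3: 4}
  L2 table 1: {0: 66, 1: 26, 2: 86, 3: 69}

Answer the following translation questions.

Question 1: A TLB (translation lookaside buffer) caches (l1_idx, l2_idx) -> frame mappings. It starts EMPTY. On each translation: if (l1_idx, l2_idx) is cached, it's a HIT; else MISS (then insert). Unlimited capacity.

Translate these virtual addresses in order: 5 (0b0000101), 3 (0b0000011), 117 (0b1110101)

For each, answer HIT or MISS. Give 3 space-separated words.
Answer: MISS HIT MISS

Derivation:
vaddr=5: (0,0) not in TLB -> MISS, insert
vaddr=3: (0,0) in TLB -> HIT
vaddr=117: (3,2) not in TLB -> MISS, insert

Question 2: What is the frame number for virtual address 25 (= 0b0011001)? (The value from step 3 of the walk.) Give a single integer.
vaddr = 25: l1_idx=0, l2_idx=3
L1[0] = 0; L2[0][3] = 4

Answer: 4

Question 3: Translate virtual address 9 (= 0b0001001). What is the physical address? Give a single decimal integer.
vaddr = 9 = 0b0001001
Split: l1_idx=0, l2_idx=1, offset=1
L1[0] = 0
L2[0][1] = 17
paddr = 17 * 8 + 1 = 137

Answer: 137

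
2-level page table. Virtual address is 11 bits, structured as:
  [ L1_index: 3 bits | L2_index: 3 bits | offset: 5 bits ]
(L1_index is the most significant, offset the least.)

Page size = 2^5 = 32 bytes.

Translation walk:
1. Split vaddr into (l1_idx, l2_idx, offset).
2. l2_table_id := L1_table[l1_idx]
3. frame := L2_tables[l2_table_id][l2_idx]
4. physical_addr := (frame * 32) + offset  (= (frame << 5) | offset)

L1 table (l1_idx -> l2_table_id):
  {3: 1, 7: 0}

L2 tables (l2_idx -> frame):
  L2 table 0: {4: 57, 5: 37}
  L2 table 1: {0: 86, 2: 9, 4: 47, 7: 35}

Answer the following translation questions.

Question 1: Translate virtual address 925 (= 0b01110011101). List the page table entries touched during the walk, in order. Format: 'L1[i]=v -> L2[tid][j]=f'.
Answer: L1[3]=1 -> L2[1][4]=47

Derivation:
vaddr = 925 = 0b01110011101
Split: l1_idx=3, l2_idx=4, offset=29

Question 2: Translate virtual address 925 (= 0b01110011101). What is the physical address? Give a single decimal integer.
vaddr = 925 = 0b01110011101
Split: l1_idx=3, l2_idx=4, offset=29
L1[3] = 1
L2[1][4] = 47
paddr = 47 * 32 + 29 = 1533

Answer: 1533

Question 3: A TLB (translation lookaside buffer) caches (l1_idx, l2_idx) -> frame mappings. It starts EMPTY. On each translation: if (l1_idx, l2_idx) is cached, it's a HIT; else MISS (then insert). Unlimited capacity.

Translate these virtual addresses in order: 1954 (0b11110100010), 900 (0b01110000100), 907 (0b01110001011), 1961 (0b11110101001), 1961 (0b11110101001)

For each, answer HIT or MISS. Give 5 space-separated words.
Answer: MISS MISS HIT HIT HIT

Derivation:
vaddr=1954: (7,5) not in TLB -> MISS, insert
vaddr=900: (3,4) not in TLB -> MISS, insert
vaddr=907: (3,4) in TLB -> HIT
vaddr=1961: (7,5) in TLB -> HIT
vaddr=1961: (7,5) in TLB -> HIT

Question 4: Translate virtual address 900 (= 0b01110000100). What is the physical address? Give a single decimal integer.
Answer: 1508

Derivation:
vaddr = 900 = 0b01110000100
Split: l1_idx=3, l2_idx=4, offset=4
L1[3] = 1
L2[1][4] = 47
paddr = 47 * 32 + 4 = 1508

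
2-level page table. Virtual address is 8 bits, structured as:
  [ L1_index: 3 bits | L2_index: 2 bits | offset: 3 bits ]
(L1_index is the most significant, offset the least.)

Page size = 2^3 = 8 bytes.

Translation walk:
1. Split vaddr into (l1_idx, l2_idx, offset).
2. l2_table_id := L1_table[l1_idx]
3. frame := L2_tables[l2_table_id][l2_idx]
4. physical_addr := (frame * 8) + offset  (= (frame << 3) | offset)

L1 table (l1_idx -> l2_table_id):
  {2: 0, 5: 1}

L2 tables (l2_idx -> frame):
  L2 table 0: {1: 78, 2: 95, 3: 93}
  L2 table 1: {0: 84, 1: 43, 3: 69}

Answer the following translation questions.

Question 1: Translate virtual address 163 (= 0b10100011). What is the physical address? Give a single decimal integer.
Answer: 675

Derivation:
vaddr = 163 = 0b10100011
Split: l1_idx=5, l2_idx=0, offset=3
L1[5] = 1
L2[1][0] = 84
paddr = 84 * 8 + 3 = 675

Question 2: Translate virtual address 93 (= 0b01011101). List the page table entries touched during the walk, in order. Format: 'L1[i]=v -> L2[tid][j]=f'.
vaddr = 93 = 0b01011101
Split: l1_idx=2, l2_idx=3, offset=5

Answer: L1[2]=0 -> L2[0][3]=93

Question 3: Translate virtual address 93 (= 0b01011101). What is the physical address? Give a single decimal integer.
Answer: 749

Derivation:
vaddr = 93 = 0b01011101
Split: l1_idx=2, l2_idx=3, offset=5
L1[2] = 0
L2[0][3] = 93
paddr = 93 * 8 + 5 = 749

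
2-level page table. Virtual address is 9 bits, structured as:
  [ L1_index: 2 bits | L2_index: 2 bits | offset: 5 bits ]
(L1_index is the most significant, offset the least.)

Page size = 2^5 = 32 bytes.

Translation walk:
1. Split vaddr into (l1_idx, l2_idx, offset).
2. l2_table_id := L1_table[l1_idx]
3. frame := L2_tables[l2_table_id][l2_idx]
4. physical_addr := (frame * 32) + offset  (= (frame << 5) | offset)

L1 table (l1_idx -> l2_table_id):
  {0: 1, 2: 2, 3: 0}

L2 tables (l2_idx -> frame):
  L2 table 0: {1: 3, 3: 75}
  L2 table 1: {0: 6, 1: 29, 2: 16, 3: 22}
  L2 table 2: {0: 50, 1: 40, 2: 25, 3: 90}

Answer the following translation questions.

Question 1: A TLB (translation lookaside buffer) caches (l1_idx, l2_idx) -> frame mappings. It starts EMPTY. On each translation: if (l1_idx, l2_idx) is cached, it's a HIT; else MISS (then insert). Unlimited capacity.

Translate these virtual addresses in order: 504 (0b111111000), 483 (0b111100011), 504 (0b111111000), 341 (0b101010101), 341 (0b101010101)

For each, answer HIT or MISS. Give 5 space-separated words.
vaddr=504: (3,3) not in TLB -> MISS, insert
vaddr=483: (3,3) in TLB -> HIT
vaddr=504: (3,3) in TLB -> HIT
vaddr=341: (2,2) not in TLB -> MISS, insert
vaddr=341: (2,2) in TLB -> HIT

Answer: MISS HIT HIT MISS HIT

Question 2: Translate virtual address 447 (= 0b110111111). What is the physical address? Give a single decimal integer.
Answer: 127

Derivation:
vaddr = 447 = 0b110111111
Split: l1_idx=3, l2_idx=1, offset=31
L1[3] = 0
L2[0][1] = 3
paddr = 3 * 32 + 31 = 127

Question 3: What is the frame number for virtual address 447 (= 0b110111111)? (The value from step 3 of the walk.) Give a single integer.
Answer: 3

Derivation:
vaddr = 447: l1_idx=3, l2_idx=1
L1[3] = 0; L2[0][1] = 3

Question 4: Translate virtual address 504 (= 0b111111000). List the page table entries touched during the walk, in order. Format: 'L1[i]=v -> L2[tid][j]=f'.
vaddr = 504 = 0b111111000
Split: l1_idx=3, l2_idx=3, offset=24

Answer: L1[3]=0 -> L2[0][3]=75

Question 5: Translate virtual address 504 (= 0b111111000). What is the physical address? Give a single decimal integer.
Answer: 2424

Derivation:
vaddr = 504 = 0b111111000
Split: l1_idx=3, l2_idx=3, offset=24
L1[3] = 0
L2[0][3] = 75
paddr = 75 * 32 + 24 = 2424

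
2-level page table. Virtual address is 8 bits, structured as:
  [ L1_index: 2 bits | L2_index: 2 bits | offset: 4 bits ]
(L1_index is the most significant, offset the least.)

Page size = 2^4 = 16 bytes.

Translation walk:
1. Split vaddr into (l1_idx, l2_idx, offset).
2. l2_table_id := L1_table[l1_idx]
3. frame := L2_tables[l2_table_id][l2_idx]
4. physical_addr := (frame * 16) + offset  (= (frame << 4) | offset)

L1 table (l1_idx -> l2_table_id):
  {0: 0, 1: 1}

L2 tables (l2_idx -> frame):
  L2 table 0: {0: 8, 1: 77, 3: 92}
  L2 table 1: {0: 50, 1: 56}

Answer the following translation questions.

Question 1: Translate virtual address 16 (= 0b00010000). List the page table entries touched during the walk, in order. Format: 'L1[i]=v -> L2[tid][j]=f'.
Answer: L1[0]=0 -> L2[0][1]=77

Derivation:
vaddr = 16 = 0b00010000
Split: l1_idx=0, l2_idx=1, offset=0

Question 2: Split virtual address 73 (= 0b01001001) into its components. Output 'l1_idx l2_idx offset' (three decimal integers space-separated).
vaddr = 73 = 0b01001001
  top 2 bits -> l1_idx = 1
  next 2 bits -> l2_idx = 0
  bottom 4 bits -> offset = 9

Answer: 1 0 9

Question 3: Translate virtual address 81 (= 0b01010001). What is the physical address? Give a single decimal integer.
Answer: 897

Derivation:
vaddr = 81 = 0b01010001
Split: l1_idx=1, l2_idx=1, offset=1
L1[1] = 1
L2[1][1] = 56
paddr = 56 * 16 + 1 = 897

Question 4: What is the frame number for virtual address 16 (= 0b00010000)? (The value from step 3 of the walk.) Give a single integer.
Answer: 77

Derivation:
vaddr = 16: l1_idx=0, l2_idx=1
L1[0] = 0; L2[0][1] = 77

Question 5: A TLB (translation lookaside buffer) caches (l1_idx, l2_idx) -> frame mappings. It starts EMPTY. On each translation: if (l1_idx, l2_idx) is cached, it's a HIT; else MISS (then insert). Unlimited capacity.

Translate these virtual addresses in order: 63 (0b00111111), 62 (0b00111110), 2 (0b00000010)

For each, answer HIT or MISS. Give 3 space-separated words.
Answer: MISS HIT MISS

Derivation:
vaddr=63: (0,3) not in TLB -> MISS, insert
vaddr=62: (0,3) in TLB -> HIT
vaddr=2: (0,0) not in TLB -> MISS, insert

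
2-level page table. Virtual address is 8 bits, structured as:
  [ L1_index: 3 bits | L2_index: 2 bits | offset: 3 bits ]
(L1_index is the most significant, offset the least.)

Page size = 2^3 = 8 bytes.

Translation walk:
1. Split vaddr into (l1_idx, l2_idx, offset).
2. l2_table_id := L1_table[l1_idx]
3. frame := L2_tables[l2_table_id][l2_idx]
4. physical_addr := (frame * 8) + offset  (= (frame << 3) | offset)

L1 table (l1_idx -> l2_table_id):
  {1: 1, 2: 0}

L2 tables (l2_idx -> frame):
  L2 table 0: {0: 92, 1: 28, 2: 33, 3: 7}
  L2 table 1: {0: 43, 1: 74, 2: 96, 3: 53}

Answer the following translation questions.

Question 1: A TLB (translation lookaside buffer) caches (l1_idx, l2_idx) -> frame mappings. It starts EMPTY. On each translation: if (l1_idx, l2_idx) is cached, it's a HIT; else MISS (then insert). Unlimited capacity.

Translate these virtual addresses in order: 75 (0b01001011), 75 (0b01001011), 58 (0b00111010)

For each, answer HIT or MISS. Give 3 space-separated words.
Answer: MISS HIT MISS

Derivation:
vaddr=75: (2,1) not in TLB -> MISS, insert
vaddr=75: (2,1) in TLB -> HIT
vaddr=58: (1,3) not in TLB -> MISS, insert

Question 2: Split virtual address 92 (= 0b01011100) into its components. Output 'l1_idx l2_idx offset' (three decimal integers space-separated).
vaddr = 92 = 0b01011100
  top 3 bits -> l1_idx = 2
  next 2 bits -> l2_idx = 3
  bottom 3 bits -> offset = 4

Answer: 2 3 4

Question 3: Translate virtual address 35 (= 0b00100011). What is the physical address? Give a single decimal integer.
vaddr = 35 = 0b00100011
Split: l1_idx=1, l2_idx=0, offset=3
L1[1] = 1
L2[1][0] = 43
paddr = 43 * 8 + 3 = 347

Answer: 347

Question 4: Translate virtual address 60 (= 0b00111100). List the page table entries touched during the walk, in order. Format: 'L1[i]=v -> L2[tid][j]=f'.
Answer: L1[1]=1 -> L2[1][3]=53

Derivation:
vaddr = 60 = 0b00111100
Split: l1_idx=1, l2_idx=3, offset=4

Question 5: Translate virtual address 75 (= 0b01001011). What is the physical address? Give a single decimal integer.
Answer: 227

Derivation:
vaddr = 75 = 0b01001011
Split: l1_idx=2, l2_idx=1, offset=3
L1[2] = 0
L2[0][1] = 28
paddr = 28 * 8 + 3 = 227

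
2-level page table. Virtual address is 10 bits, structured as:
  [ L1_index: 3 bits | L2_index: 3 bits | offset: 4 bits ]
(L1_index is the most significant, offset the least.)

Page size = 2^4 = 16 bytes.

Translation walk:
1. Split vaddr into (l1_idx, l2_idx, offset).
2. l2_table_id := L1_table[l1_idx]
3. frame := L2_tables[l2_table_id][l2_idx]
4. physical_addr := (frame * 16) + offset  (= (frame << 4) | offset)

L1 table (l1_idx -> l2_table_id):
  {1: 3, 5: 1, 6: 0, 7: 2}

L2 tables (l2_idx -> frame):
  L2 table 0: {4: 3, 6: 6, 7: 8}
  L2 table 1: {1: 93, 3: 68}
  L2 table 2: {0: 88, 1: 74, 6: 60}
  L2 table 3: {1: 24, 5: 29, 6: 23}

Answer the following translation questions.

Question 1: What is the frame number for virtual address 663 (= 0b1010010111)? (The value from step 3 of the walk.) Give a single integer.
Answer: 93

Derivation:
vaddr = 663: l1_idx=5, l2_idx=1
L1[5] = 1; L2[1][1] = 93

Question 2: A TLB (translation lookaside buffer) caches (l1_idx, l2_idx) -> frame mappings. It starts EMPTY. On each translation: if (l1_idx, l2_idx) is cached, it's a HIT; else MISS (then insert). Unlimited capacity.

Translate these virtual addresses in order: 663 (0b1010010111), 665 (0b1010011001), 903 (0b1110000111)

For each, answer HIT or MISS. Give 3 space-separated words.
vaddr=663: (5,1) not in TLB -> MISS, insert
vaddr=665: (5,1) in TLB -> HIT
vaddr=903: (7,0) not in TLB -> MISS, insert

Answer: MISS HIT MISS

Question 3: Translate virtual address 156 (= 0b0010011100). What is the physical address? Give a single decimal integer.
Answer: 396

Derivation:
vaddr = 156 = 0b0010011100
Split: l1_idx=1, l2_idx=1, offset=12
L1[1] = 3
L2[3][1] = 24
paddr = 24 * 16 + 12 = 396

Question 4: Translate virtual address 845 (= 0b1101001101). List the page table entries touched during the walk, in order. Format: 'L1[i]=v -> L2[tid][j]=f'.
Answer: L1[6]=0 -> L2[0][4]=3

Derivation:
vaddr = 845 = 0b1101001101
Split: l1_idx=6, l2_idx=4, offset=13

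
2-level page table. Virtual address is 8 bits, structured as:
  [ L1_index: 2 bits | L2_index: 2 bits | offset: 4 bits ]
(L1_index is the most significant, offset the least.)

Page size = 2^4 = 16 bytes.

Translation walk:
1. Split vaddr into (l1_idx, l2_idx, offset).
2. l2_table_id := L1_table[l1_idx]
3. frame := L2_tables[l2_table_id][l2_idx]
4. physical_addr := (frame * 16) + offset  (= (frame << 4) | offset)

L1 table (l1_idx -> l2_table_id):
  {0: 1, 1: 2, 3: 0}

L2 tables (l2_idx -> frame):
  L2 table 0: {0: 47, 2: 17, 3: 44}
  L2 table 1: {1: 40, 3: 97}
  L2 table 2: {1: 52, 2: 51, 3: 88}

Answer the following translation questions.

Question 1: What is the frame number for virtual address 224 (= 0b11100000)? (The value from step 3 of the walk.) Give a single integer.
Answer: 17

Derivation:
vaddr = 224: l1_idx=3, l2_idx=2
L1[3] = 0; L2[0][2] = 17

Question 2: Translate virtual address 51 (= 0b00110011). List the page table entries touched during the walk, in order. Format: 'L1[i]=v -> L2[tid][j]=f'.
Answer: L1[0]=1 -> L2[1][3]=97

Derivation:
vaddr = 51 = 0b00110011
Split: l1_idx=0, l2_idx=3, offset=3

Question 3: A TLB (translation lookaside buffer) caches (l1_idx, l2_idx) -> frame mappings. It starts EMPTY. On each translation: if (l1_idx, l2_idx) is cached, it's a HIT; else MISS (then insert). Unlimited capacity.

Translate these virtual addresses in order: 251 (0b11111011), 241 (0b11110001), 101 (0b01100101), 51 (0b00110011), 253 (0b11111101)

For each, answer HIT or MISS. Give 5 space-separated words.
vaddr=251: (3,3) not in TLB -> MISS, insert
vaddr=241: (3,3) in TLB -> HIT
vaddr=101: (1,2) not in TLB -> MISS, insert
vaddr=51: (0,3) not in TLB -> MISS, insert
vaddr=253: (3,3) in TLB -> HIT

Answer: MISS HIT MISS MISS HIT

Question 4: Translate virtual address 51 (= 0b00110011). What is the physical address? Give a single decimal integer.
vaddr = 51 = 0b00110011
Split: l1_idx=0, l2_idx=3, offset=3
L1[0] = 1
L2[1][3] = 97
paddr = 97 * 16 + 3 = 1555

Answer: 1555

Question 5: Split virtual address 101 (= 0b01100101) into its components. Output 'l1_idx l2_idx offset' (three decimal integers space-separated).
Answer: 1 2 5

Derivation:
vaddr = 101 = 0b01100101
  top 2 bits -> l1_idx = 1
  next 2 bits -> l2_idx = 2
  bottom 4 bits -> offset = 5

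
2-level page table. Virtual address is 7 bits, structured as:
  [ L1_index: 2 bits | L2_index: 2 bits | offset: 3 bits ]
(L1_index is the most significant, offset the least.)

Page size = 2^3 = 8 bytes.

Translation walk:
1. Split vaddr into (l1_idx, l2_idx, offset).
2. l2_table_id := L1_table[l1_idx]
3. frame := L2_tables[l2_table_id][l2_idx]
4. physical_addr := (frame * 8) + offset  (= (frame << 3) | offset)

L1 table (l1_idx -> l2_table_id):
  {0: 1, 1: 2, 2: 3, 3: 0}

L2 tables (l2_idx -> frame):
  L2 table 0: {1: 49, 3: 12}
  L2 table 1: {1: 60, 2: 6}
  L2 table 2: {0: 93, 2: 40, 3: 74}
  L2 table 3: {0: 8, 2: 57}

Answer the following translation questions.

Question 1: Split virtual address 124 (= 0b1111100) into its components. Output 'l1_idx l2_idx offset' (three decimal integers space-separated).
Answer: 3 3 4

Derivation:
vaddr = 124 = 0b1111100
  top 2 bits -> l1_idx = 3
  next 2 bits -> l2_idx = 3
  bottom 3 bits -> offset = 4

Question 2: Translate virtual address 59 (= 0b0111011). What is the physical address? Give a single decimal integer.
Answer: 595

Derivation:
vaddr = 59 = 0b0111011
Split: l1_idx=1, l2_idx=3, offset=3
L1[1] = 2
L2[2][3] = 74
paddr = 74 * 8 + 3 = 595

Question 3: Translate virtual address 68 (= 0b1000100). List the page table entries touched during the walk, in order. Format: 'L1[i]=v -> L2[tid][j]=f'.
vaddr = 68 = 0b1000100
Split: l1_idx=2, l2_idx=0, offset=4

Answer: L1[2]=3 -> L2[3][0]=8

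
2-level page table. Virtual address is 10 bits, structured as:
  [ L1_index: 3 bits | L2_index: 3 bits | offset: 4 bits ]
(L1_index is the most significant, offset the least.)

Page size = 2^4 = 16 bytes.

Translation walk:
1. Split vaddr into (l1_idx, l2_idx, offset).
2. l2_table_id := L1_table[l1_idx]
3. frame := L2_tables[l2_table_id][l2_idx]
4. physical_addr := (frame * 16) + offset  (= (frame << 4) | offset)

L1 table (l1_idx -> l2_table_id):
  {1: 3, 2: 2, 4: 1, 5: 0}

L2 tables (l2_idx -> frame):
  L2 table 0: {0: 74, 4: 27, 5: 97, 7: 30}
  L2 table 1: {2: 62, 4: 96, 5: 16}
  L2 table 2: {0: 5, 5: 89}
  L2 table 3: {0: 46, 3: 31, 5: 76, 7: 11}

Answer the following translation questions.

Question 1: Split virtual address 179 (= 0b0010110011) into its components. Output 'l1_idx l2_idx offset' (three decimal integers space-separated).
Answer: 1 3 3

Derivation:
vaddr = 179 = 0b0010110011
  top 3 bits -> l1_idx = 1
  next 3 bits -> l2_idx = 3
  bottom 4 bits -> offset = 3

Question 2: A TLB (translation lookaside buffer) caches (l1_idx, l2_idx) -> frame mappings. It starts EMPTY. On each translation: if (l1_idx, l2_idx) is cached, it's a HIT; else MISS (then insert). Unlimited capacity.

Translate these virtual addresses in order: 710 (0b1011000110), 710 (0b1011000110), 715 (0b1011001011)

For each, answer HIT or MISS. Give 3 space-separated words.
Answer: MISS HIT HIT

Derivation:
vaddr=710: (5,4) not in TLB -> MISS, insert
vaddr=710: (5,4) in TLB -> HIT
vaddr=715: (5,4) in TLB -> HIT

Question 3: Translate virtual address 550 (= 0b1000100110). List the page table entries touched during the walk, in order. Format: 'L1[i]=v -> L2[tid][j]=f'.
Answer: L1[4]=1 -> L2[1][2]=62

Derivation:
vaddr = 550 = 0b1000100110
Split: l1_idx=4, l2_idx=2, offset=6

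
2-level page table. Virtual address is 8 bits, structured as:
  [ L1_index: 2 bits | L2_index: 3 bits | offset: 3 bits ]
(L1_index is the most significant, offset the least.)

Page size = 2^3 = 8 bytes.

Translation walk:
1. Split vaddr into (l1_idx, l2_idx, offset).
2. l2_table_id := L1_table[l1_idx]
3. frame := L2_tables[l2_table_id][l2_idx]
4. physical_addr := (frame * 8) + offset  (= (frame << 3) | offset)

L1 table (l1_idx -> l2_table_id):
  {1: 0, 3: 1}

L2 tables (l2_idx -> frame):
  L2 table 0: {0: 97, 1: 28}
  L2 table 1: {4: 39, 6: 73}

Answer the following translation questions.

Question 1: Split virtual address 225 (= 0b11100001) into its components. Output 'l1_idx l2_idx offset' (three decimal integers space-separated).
vaddr = 225 = 0b11100001
  top 2 bits -> l1_idx = 3
  next 3 bits -> l2_idx = 4
  bottom 3 bits -> offset = 1

Answer: 3 4 1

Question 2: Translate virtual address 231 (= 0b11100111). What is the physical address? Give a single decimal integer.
vaddr = 231 = 0b11100111
Split: l1_idx=3, l2_idx=4, offset=7
L1[3] = 1
L2[1][4] = 39
paddr = 39 * 8 + 7 = 319

Answer: 319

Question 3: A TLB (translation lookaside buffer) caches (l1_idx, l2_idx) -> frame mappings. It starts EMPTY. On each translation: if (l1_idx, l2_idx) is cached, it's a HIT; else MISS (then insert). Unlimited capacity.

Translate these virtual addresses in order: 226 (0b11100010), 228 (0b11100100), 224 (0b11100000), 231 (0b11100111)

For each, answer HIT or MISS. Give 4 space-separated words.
vaddr=226: (3,4) not in TLB -> MISS, insert
vaddr=228: (3,4) in TLB -> HIT
vaddr=224: (3,4) in TLB -> HIT
vaddr=231: (3,4) in TLB -> HIT

Answer: MISS HIT HIT HIT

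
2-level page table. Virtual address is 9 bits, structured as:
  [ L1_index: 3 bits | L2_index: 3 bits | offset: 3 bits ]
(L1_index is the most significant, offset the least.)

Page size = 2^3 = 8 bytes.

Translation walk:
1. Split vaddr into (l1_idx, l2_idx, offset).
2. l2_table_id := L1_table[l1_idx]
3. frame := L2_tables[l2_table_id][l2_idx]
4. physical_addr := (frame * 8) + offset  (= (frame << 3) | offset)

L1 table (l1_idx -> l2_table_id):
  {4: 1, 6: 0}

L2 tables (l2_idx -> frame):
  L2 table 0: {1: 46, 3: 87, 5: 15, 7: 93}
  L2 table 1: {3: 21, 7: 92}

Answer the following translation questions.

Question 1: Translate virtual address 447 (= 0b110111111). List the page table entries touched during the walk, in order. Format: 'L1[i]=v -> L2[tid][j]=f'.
Answer: L1[6]=0 -> L2[0][7]=93

Derivation:
vaddr = 447 = 0b110111111
Split: l1_idx=6, l2_idx=7, offset=7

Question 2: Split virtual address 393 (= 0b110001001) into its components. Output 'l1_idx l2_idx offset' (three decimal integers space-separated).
vaddr = 393 = 0b110001001
  top 3 bits -> l1_idx = 6
  next 3 bits -> l2_idx = 1
  bottom 3 bits -> offset = 1

Answer: 6 1 1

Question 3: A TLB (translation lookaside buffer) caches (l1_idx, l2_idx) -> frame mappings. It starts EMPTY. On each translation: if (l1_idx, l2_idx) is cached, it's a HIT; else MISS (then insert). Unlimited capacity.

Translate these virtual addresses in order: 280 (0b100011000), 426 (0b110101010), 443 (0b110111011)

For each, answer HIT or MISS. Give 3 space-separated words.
vaddr=280: (4,3) not in TLB -> MISS, insert
vaddr=426: (6,5) not in TLB -> MISS, insert
vaddr=443: (6,7) not in TLB -> MISS, insert

Answer: MISS MISS MISS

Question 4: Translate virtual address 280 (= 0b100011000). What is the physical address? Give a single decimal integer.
Answer: 168

Derivation:
vaddr = 280 = 0b100011000
Split: l1_idx=4, l2_idx=3, offset=0
L1[4] = 1
L2[1][3] = 21
paddr = 21 * 8 + 0 = 168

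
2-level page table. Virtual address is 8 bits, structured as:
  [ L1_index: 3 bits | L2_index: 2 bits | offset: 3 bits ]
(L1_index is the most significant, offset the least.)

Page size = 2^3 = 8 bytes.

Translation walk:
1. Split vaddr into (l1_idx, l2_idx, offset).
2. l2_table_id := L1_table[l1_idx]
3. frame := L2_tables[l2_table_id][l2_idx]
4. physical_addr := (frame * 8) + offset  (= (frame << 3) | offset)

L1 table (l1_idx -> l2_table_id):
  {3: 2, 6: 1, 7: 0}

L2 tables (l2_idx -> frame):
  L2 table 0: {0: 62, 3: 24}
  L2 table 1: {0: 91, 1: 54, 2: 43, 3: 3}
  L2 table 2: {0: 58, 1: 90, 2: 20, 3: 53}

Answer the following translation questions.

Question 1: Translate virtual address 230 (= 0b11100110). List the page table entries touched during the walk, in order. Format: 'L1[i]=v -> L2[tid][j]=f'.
vaddr = 230 = 0b11100110
Split: l1_idx=7, l2_idx=0, offset=6

Answer: L1[7]=0 -> L2[0][0]=62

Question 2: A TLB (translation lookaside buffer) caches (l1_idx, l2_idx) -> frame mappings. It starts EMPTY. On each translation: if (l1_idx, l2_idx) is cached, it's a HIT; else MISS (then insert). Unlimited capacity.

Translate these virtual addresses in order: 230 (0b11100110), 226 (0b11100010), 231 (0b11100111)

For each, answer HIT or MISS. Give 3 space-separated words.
Answer: MISS HIT HIT

Derivation:
vaddr=230: (7,0) not in TLB -> MISS, insert
vaddr=226: (7,0) in TLB -> HIT
vaddr=231: (7,0) in TLB -> HIT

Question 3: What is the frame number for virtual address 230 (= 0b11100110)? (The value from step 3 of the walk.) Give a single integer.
Answer: 62

Derivation:
vaddr = 230: l1_idx=7, l2_idx=0
L1[7] = 0; L2[0][0] = 62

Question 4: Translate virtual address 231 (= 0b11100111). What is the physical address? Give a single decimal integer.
Answer: 503

Derivation:
vaddr = 231 = 0b11100111
Split: l1_idx=7, l2_idx=0, offset=7
L1[7] = 0
L2[0][0] = 62
paddr = 62 * 8 + 7 = 503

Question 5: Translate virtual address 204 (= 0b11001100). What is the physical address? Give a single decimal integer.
vaddr = 204 = 0b11001100
Split: l1_idx=6, l2_idx=1, offset=4
L1[6] = 1
L2[1][1] = 54
paddr = 54 * 8 + 4 = 436

Answer: 436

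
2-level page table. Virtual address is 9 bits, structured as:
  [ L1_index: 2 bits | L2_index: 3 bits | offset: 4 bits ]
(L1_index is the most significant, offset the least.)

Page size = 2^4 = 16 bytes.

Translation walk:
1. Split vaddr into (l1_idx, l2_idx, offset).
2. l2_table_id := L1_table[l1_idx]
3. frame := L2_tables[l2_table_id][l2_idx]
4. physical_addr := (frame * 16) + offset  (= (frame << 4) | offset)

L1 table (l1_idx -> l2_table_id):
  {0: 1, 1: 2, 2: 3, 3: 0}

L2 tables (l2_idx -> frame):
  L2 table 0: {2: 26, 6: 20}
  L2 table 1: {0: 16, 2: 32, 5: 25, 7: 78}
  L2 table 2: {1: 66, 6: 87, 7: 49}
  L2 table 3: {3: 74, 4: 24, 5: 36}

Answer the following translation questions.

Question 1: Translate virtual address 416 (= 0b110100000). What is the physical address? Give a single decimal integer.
Answer: 416

Derivation:
vaddr = 416 = 0b110100000
Split: l1_idx=3, l2_idx=2, offset=0
L1[3] = 0
L2[0][2] = 26
paddr = 26 * 16 + 0 = 416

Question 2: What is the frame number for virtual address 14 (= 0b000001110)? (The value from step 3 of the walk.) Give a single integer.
vaddr = 14: l1_idx=0, l2_idx=0
L1[0] = 1; L2[1][0] = 16

Answer: 16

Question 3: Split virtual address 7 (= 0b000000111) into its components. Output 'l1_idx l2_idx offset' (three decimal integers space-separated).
Answer: 0 0 7

Derivation:
vaddr = 7 = 0b000000111
  top 2 bits -> l1_idx = 0
  next 3 bits -> l2_idx = 0
  bottom 4 bits -> offset = 7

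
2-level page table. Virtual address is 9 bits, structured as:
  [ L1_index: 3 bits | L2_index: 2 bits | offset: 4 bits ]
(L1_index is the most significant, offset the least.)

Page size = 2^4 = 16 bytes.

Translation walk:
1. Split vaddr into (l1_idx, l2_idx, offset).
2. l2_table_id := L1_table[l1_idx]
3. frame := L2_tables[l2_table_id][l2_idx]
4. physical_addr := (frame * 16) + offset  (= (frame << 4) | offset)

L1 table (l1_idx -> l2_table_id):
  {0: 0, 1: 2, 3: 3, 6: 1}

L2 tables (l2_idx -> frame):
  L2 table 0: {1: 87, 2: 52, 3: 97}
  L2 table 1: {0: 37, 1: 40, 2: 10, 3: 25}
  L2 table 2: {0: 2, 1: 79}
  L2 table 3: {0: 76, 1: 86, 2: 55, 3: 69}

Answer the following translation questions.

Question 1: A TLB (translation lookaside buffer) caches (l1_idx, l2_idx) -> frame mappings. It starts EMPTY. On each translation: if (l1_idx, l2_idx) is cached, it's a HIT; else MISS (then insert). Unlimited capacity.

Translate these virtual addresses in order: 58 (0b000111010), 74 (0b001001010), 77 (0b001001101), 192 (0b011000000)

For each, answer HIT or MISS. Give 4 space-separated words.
Answer: MISS MISS HIT MISS

Derivation:
vaddr=58: (0,3) not in TLB -> MISS, insert
vaddr=74: (1,0) not in TLB -> MISS, insert
vaddr=77: (1,0) in TLB -> HIT
vaddr=192: (3,0) not in TLB -> MISS, insert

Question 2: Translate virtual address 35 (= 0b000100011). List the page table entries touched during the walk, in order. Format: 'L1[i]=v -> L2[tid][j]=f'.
vaddr = 35 = 0b000100011
Split: l1_idx=0, l2_idx=2, offset=3

Answer: L1[0]=0 -> L2[0][2]=52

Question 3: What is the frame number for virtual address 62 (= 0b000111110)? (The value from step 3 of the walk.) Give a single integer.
Answer: 97

Derivation:
vaddr = 62: l1_idx=0, l2_idx=3
L1[0] = 0; L2[0][3] = 97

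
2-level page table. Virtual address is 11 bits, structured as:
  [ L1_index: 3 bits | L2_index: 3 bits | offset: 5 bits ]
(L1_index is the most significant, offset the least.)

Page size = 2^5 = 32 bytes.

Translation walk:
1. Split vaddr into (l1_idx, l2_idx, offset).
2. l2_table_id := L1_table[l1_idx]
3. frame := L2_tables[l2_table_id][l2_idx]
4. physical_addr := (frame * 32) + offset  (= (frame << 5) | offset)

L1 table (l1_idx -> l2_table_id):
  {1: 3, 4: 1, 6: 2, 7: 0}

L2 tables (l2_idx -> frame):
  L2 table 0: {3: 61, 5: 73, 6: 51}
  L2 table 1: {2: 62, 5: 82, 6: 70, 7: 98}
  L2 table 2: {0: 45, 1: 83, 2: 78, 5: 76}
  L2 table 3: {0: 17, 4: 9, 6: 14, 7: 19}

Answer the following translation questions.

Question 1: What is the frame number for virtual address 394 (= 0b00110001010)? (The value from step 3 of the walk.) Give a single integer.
Answer: 9

Derivation:
vaddr = 394: l1_idx=1, l2_idx=4
L1[1] = 3; L2[3][4] = 9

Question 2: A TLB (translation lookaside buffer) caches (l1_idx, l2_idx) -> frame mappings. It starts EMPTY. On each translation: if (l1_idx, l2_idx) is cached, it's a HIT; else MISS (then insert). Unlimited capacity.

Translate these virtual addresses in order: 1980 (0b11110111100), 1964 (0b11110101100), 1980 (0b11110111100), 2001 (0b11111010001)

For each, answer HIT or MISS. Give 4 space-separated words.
Answer: MISS HIT HIT MISS

Derivation:
vaddr=1980: (7,5) not in TLB -> MISS, insert
vaddr=1964: (7,5) in TLB -> HIT
vaddr=1980: (7,5) in TLB -> HIT
vaddr=2001: (7,6) not in TLB -> MISS, insert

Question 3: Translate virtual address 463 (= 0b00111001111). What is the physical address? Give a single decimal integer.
vaddr = 463 = 0b00111001111
Split: l1_idx=1, l2_idx=6, offset=15
L1[1] = 3
L2[3][6] = 14
paddr = 14 * 32 + 15 = 463

Answer: 463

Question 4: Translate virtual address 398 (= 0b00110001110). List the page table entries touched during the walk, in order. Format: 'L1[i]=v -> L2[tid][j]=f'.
vaddr = 398 = 0b00110001110
Split: l1_idx=1, l2_idx=4, offset=14

Answer: L1[1]=3 -> L2[3][4]=9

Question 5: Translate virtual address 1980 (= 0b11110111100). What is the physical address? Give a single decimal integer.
Answer: 2364

Derivation:
vaddr = 1980 = 0b11110111100
Split: l1_idx=7, l2_idx=5, offset=28
L1[7] = 0
L2[0][5] = 73
paddr = 73 * 32 + 28 = 2364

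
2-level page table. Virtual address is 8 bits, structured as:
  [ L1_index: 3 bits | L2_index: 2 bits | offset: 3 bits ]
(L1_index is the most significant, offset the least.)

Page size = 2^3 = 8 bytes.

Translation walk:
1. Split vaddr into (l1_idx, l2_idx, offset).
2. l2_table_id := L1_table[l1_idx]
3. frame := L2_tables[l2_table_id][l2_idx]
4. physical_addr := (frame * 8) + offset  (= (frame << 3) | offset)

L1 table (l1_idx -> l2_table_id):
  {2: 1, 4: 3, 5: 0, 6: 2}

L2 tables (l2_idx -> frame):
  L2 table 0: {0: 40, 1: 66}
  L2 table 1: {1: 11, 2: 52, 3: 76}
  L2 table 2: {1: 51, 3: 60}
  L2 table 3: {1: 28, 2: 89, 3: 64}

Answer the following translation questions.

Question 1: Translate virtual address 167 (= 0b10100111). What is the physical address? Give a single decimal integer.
vaddr = 167 = 0b10100111
Split: l1_idx=5, l2_idx=0, offset=7
L1[5] = 0
L2[0][0] = 40
paddr = 40 * 8 + 7 = 327

Answer: 327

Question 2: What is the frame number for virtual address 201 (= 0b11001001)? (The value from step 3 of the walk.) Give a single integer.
Answer: 51

Derivation:
vaddr = 201: l1_idx=6, l2_idx=1
L1[6] = 2; L2[2][1] = 51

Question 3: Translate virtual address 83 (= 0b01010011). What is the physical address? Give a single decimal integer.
vaddr = 83 = 0b01010011
Split: l1_idx=2, l2_idx=2, offset=3
L1[2] = 1
L2[1][2] = 52
paddr = 52 * 8 + 3 = 419

Answer: 419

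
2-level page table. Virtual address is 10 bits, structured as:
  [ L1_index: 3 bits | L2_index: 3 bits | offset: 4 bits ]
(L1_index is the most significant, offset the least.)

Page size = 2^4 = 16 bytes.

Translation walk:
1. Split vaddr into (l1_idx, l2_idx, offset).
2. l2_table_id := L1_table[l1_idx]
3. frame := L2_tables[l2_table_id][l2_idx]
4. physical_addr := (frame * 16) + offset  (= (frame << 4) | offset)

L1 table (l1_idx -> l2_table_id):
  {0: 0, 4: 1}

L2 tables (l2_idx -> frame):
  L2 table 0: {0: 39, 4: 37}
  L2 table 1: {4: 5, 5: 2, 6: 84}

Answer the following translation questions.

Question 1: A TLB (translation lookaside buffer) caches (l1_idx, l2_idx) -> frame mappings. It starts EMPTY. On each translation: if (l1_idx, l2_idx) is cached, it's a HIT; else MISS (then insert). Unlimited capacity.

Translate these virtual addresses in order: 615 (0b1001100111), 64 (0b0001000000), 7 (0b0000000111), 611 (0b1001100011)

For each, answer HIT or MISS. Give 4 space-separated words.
vaddr=615: (4,6) not in TLB -> MISS, insert
vaddr=64: (0,4) not in TLB -> MISS, insert
vaddr=7: (0,0) not in TLB -> MISS, insert
vaddr=611: (4,6) in TLB -> HIT

Answer: MISS MISS MISS HIT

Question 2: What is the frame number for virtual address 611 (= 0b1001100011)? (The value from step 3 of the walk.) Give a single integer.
vaddr = 611: l1_idx=4, l2_idx=6
L1[4] = 1; L2[1][6] = 84

Answer: 84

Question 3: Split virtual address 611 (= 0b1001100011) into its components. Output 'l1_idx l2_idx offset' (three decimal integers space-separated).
vaddr = 611 = 0b1001100011
  top 3 bits -> l1_idx = 4
  next 3 bits -> l2_idx = 6
  bottom 4 bits -> offset = 3

Answer: 4 6 3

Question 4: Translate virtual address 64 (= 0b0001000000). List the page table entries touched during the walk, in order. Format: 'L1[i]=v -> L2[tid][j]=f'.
vaddr = 64 = 0b0001000000
Split: l1_idx=0, l2_idx=4, offset=0

Answer: L1[0]=0 -> L2[0][4]=37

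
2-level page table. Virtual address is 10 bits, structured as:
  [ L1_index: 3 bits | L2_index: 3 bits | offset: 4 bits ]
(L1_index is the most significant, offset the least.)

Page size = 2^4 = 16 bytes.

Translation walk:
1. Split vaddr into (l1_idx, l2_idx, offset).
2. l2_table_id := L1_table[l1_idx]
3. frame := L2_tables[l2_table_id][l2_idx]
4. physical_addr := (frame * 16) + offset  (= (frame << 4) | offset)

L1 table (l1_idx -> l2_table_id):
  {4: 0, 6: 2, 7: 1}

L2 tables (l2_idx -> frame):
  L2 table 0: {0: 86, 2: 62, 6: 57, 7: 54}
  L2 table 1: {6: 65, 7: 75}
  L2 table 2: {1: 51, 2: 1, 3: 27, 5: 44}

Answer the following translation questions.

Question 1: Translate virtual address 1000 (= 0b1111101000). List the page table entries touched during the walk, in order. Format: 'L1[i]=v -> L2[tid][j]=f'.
Answer: L1[7]=1 -> L2[1][6]=65

Derivation:
vaddr = 1000 = 0b1111101000
Split: l1_idx=7, l2_idx=6, offset=8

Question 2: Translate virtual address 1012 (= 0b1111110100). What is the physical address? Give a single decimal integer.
vaddr = 1012 = 0b1111110100
Split: l1_idx=7, l2_idx=7, offset=4
L1[7] = 1
L2[1][7] = 75
paddr = 75 * 16 + 4 = 1204

Answer: 1204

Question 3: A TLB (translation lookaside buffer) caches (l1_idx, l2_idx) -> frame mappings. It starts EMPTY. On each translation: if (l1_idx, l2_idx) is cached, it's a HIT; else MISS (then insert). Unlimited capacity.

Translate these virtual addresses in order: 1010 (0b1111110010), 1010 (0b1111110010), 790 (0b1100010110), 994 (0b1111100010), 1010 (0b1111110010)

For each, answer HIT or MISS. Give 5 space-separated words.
vaddr=1010: (7,7) not in TLB -> MISS, insert
vaddr=1010: (7,7) in TLB -> HIT
vaddr=790: (6,1) not in TLB -> MISS, insert
vaddr=994: (7,6) not in TLB -> MISS, insert
vaddr=1010: (7,7) in TLB -> HIT

Answer: MISS HIT MISS MISS HIT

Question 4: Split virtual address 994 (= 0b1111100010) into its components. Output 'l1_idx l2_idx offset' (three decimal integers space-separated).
vaddr = 994 = 0b1111100010
  top 3 bits -> l1_idx = 7
  next 3 bits -> l2_idx = 6
  bottom 4 bits -> offset = 2

Answer: 7 6 2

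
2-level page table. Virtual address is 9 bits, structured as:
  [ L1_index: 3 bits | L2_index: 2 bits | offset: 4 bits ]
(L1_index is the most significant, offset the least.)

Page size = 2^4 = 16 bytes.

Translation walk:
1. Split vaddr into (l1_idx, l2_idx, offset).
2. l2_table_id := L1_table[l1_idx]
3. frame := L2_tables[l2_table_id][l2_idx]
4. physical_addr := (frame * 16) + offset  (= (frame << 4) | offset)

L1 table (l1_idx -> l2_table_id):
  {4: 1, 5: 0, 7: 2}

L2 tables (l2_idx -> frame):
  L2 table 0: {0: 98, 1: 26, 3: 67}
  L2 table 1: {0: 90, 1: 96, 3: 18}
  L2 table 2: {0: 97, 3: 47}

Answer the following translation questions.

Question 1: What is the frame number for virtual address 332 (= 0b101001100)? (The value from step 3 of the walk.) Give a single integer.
Answer: 98

Derivation:
vaddr = 332: l1_idx=5, l2_idx=0
L1[5] = 0; L2[0][0] = 98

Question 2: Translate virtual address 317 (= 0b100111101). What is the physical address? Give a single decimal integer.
Answer: 301

Derivation:
vaddr = 317 = 0b100111101
Split: l1_idx=4, l2_idx=3, offset=13
L1[4] = 1
L2[1][3] = 18
paddr = 18 * 16 + 13 = 301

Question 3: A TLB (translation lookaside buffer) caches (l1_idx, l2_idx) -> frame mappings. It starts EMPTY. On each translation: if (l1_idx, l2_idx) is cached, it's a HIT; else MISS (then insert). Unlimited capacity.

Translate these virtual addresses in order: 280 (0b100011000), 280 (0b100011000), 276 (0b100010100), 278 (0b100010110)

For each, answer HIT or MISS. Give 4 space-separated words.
vaddr=280: (4,1) not in TLB -> MISS, insert
vaddr=280: (4,1) in TLB -> HIT
vaddr=276: (4,1) in TLB -> HIT
vaddr=278: (4,1) in TLB -> HIT

Answer: MISS HIT HIT HIT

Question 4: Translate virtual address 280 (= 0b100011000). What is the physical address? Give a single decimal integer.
Answer: 1544

Derivation:
vaddr = 280 = 0b100011000
Split: l1_idx=4, l2_idx=1, offset=8
L1[4] = 1
L2[1][1] = 96
paddr = 96 * 16 + 8 = 1544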